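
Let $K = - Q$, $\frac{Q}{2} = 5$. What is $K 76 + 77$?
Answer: $-683$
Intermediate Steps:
$Q = 10$ ($Q = 2 \cdot 5 = 10$)
$K = -10$ ($K = \left(-1\right) 10 = -10$)
$K 76 + 77 = \left(-10\right) 76 + 77 = -760 + 77 = -683$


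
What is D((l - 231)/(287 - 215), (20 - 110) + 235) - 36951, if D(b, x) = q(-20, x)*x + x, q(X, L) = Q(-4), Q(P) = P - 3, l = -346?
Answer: -37821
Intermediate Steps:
Q(P) = -3 + P
q(X, L) = -7 (q(X, L) = -3 - 4 = -7)
D(b, x) = -6*x (D(b, x) = -7*x + x = -6*x)
D((l - 231)/(287 - 215), (20 - 110) + 235) - 36951 = -6*((20 - 110) + 235) - 36951 = -6*(-90 + 235) - 36951 = -6*145 - 36951 = -870 - 36951 = -37821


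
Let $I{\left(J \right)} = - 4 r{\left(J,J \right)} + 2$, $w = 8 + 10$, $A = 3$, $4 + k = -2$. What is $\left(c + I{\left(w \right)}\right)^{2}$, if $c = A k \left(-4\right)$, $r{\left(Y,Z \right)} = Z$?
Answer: $4$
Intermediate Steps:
$k = -6$ ($k = -4 - 2 = -6$)
$w = 18$
$c = 72$ ($c = 3 \left(-6\right) \left(-4\right) = \left(-18\right) \left(-4\right) = 72$)
$I{\left(J \right)} = 2 - 4 J$ ($I{\left(J \right)} = - 4 J + 2 = 2 - 4 J$)
$\left(c + I{\left(w \right)}\right)^{2} = \left(72 + \left(2 - 72\right)\right)^{2} = \left(72 - 70\right)^{2} = 2^{2} = 4$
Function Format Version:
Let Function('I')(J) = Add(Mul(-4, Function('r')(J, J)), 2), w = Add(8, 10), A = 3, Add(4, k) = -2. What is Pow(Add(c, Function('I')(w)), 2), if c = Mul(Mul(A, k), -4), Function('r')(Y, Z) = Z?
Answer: 4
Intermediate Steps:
k = -6 (k = Add(-4, -2) = -6)
w = 18
c = 72 (c = Mul(Mul(3, -6), -4) = Mul(-18, -4) = 72)
Function('I')(J) = Add(2, Mul(-4, J)) (Function('I')(J) = Add(Mul(-4, J), 2) = Add(2, Mul(-4, J)))
Pow(Add(c, Function('I')(w)), 2) = Pow(Add(72, Add(2, Mul(-4, 18))), 2) = Pow(Add(72, Add(2, -72)), 2) = Pow(Add(72, -70), 2) = Pow(2, 2) = 4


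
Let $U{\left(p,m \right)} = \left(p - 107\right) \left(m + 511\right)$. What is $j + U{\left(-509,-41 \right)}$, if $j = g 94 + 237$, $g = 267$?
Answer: $-264185$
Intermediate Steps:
$U{\left(p,m \right)} = \left(-107 + p\right) \left(511 + m\right)$
$j = 25335$ ($j = 267 \cdot 94 + 237 = 25098 + 237 = 25335$)
$j + U{\left(-509,-41 \right)} = 25335 - 289520 = -264185$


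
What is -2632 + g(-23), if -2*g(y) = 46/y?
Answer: -2631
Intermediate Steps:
g(y) = -23/y
-2632 + g(-23) = -2632 - 23/(-23) = -2632 - 23*(-1/23) = -2632 + 1 = -2631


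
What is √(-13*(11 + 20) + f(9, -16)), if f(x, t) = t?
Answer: I*√419 ≈ 20.469*I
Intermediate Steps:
√(-13*(11 + 20) + f(9, -16)) = √(-13*(11 + 20) - 16) = √(-13*31 - 16) = √(-403 - 16) = √(-419) = I*√419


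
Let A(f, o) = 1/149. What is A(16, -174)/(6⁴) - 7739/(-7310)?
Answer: 747219583/705795120 ≈ 1.0587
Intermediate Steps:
A(f, o) = 1/149
A(16, -174)/(6⁴) - 7739/(-7310) = 1/(149*(6⁴)) - 7739/(-7310) = (1/149)/1296 - 7739*(-1/7310) = (1/149)*(1/1296) + 7739/7310 = 1/193104 + 7739/7310 = 747219583/705795120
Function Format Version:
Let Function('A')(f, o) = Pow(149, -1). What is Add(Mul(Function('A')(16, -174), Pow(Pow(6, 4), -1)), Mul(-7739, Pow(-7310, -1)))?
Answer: Rational(747219583, 705795120) ≈ 1.0587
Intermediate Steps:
Function('A')(f, o) = Rational(1, 149)
Add(Mul(Function('A')(16, -174), Pow(Pow(6, 4), -1)), Mul(-7739, Pow(-7310, -1))) = Add(Mul(Rational(1, 149), Pow(Pow(6, 4), -1)), Mul(-7739, Pow(-7310, -1))) = Add(Mul(Rational(1, 149), Pow(1296, -1)), Mul(-7739, Rational(-1, 7310))) = Add(Mul(Rational(1, 149), Rational(1, 1296)), Rational(7739, 7310)) = Add(Rational(1, 193104), Rational(7739, 7310)) = Rational(747219583, 705795120)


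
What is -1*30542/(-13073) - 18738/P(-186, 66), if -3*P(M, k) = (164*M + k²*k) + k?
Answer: 476997281/186695513 ≈ 2.5549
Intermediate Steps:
P(M, k) = -164*M/3 - k/3 - k³/3 (P(M, k) = -((164*M + k²*k) + k)/3 = -((164*M + k³) + k)/3 = -((k³ + 164*M) + k)/3 = -(k + k³ + 164*M)/3 = -164*M/3 - k/3 - k³/3)
-1*30542/(-13073) - 18738/P(-186, 66) = -1*30542/(-13073) - 18738/(-164/3*(-186) - ⅓*66 - ⅓*66³) = -30542*(-1/13073) - 18738/(10168 - 22 - ⅓*287496) = 30542/13073 - 18738/(10168 - 22 - 95832) = 30542/13073 - 18738/(-85686) = 30542/13073 - 18738*(-1/85686) = 30542/13073 + 3123/14281 = 476997281/186695513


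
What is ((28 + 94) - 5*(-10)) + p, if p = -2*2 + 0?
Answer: 168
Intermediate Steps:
p = -4 (p = -4 + 0 = -4)
((28 + 94) - 5*(-10)) + p = ((28 + 94) - 5*(-10)) - 4 = (122 + 50) - 4 = 172 - 4 = 168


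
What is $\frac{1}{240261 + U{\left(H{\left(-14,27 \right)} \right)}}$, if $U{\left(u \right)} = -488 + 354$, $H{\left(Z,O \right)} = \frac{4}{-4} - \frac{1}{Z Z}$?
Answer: $\frac{1}{240127} \approx 4.1645 \cdot 10^{-6}$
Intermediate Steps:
$H{\left(Z,O \right)} = -1 - \frac{1}{Z^{2}}$ ($H{\left(Z,O \right)} = 4 \left(- \frac{1}{4}\right) - \frac{1}{Z^{2}} = -1 - \frac{1}{Z^{2}}$)
$U{\left(u \right)} = -134$
$\frac{1}{240261 + U{\left(H{\left(-14,27 \right)} \right)}} = \frac{1}{240261 - 134} = \frac{1}{240127}$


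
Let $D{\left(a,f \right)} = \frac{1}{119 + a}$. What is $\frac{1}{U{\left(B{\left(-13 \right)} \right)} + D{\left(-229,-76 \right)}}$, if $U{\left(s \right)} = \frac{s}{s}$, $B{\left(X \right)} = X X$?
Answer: $\frac{110}{109} \approx 1.0092$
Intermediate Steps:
$B{\left(X \right)} = X^{2}$
$U{\left(s \right)} = 1$
$\frac{1}{U{\left(B{\left(-13 \right)} \right)} + D{\left(-229,-76 \right)}} = \frac{1}{1 + \frac{1}{119 - 229}} = \frac{1}{1 + \frac{1}{-110}} = \frac{1}{1 - \frac{1}{110}} = \frac{1}{\frac{109}{110}} = \frac{110}{109}$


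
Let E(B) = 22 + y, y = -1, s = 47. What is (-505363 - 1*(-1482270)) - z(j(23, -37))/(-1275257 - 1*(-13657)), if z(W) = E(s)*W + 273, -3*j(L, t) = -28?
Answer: 1232465871669/1261600 ≈ 9.7691e+5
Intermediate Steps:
j(L, t) = 28/3 (j(L, t) = -⅓*(-28) = 28/3)
E(B) = 21 (E(B) = 22 - 1 = 21)
z(W) = 273 + 21*W (z(W) = 21*W + 273 = 273 + 21*W)
(-505363 - 1*(-1482270)) - z(j(23, -37))/(-1275257 - 1*(-13657)) = (-505363 - 1*(-1482270)) - (273 + 21*(28/3))/(-1275257 - 1*(-13657)) = (-505363 + 1482270) - (273 + 196)/(-1275257 + 13657) = 976907 - 469/(-1261600) = 976907 - 469*(-1)/1261600 = 976907 - 1*(-469/1261600) = 976907 + 469/1261600 = 1232465871669/1261600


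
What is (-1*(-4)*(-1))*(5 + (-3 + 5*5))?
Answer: -108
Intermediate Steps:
(-1*(-4)*(-1))*(5 + (-3 + 5*5)) = (4*(-1))*(5 + (-3 + 25)) = -4*(5 + 22) = -4*27 = -108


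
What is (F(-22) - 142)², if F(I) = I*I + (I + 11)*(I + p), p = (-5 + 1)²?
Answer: 166464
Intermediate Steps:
p = 16 (p = (-4)² = 16)
F(I) = I² + (11 + I)*(16 + I) (F(I) = I*I + (I + 11)*(I + 16) = I² + (11 + I)*(16 + I))
(F(-22) - 142)² = ((176 + 2*(-22)² + 27*(-22)) - 142)² = ((176 + 2*484 - 594) - 142)² = ((176 + 968 - 594) - 142)² = (550 - 142)² = 408² = 166464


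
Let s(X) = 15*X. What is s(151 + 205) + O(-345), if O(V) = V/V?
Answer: 5341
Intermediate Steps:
O(V) = 1
s(151 + 205) + O(-345) = 15*(151 + 205) + 1 = 15*356 + 1 = 5340 + 1 = 5341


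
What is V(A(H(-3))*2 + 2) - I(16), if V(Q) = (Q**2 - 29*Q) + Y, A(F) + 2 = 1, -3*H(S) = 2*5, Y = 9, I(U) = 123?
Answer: -114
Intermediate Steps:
H(S) = -10/3 (H(S) = -2*5/3 = -1/3*10 = -10/3)
A(F) = -1 (A(F) = -2 + 1 = -1)
V(Q) = 9 + Q**2 - 29*Q (V(Q) = (Q**2 - 29*Q) + 9 = 9 + Q**2 - 29*Q)
V(A(H(-3))*2 + 2) - I(16) = (9 + (-1*2 + 2)**2 - 29*(-1*2 + 2)) - 1*123 = (9 + (-2 + 2)**2 - 29*(-2 + 2)) - 123 = (9 + 0**2 - 29*0) - 123 = (9 + 0 + 0) - 123 = 9 - 123 = -114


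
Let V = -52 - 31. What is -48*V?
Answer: 3984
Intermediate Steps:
V = -83
-48*V = -48*(-83) = 3984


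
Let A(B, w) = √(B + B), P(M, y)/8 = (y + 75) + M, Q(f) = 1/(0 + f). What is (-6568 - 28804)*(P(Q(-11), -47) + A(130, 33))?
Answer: -86873632/11 - 70744*√65 ≈ -8.4680e+6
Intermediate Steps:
Q(f) = 1/f
P(M, y) = 600 + 8*M + 8*y (P(M, y) = 8*((y + 75) + M) = 8*((75 + y) + M) = 8*(75 + M + y) = 600 + 8*M + 8*y)
A(B, w) = √2*√B (A(B, w) = √(2*B) = √2*√B)
(-6568 - 28804)*(P(Q(-11), -47) + A(130, 33)) = (-6568 - 28804)*((600 + 8/(-11) + 8*(-47)) + √2*√130) = -35372*((600 + 8*(-1/11) - 376) + 2*√65) = -35372*((600 - 8/11 - 376) + 2*√65) = -35372*(2456/11 + 2*√65) = -86873632/11 - 70744*√65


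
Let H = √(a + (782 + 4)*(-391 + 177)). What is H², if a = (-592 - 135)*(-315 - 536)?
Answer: 450473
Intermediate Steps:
a = 618677 (a = -727*(-851) = 618677)
H = √450473 (H = √(618677 + (782 + 4)*(-391 + 177)) = √(618677 + 786*(-214)) = √(618677 - 168204) = √450473 ≈ 671.17)
H² = (√450473)² = 450473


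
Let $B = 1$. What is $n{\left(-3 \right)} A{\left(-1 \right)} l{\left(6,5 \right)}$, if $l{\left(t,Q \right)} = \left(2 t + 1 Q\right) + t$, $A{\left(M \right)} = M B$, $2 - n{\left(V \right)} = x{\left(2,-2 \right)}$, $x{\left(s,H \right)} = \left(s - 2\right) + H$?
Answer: $-92$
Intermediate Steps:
$x{\left(s,H \right)} = -2 + H + s$ ($x{\left(s,H \right)} = \left(-2 + s\right) + H = -2 + H + s$)
$n{\left(V \right)} = 4$ ($n{\left(V \right)} = 2 - \left(-2 - 2 + 2\right) = 2 - -2 = 2 + 2 = 4$)
$A{\left(M \right)} = M$ ($A{\left(M \right)} = M 1 = M$)
$l{\left(t,Q \right)} = Q + 3 t$ ($l{\left(t,Q \right)} = \left(2 t + Q\right) + t = \left(Q + 2 t\right) + t = Q + 3 t$)
$n{\left(-3 \right)} A{\left(-1 \right)} l{\left(6,5 \right)} = 4 \left(-1\right) \left(5 + 3 \cdot 6\right) = - 4 \left(5 + 18\right) = \left(-4\right) 23 = -92$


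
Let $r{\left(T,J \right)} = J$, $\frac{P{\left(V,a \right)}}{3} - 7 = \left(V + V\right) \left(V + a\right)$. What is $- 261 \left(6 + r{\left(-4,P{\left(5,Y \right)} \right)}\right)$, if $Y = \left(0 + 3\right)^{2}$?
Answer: $-116667$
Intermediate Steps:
$Y = 9$ ($Y = 3^{2} = 9$)
$P{\left(V,a \right)} = 21 + 6 V \left(V + a\right)$ ($P{\left(V,a \right)} = 21 + 3 \left(V + V\right) \left(V + a\right) = 21 + 3 \cdot 2 V \left(V + a\right) = 21 + 6 V \left(V + a\right)$)
$- 261 \left(6 + r{\left(-4,P{\left(5,Y \right)} \right)}\right) = - 261 \left(6 + \left(21 + 6 \cdot 5^{2} + 6 \cdot 5 \cdot 9\right)\right) = - 261 \left(6 + \left(21 + 6 \cdot 25 + 270\right)\right) = - 261 \left(6 + \left(21 + 150 + 270\right)\right) = - 261 \left(6 + 441\right) = \left(-261\right) 447 = -116667$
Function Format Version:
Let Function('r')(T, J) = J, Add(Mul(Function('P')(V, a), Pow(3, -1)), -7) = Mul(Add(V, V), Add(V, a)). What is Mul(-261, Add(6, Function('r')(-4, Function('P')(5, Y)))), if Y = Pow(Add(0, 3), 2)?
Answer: -116667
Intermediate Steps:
Y = 9 (Y = Pow(3, 2) = 9)
Function('P')(V, a) = Add(21, Mul(6, V, Add(V, a))) (Function('P')(V, a) = Add(21, Mul(3, Mul(Add(V, V), Add(V, a)))) = Add(21, Mul(3, Mul(Mul(2, V), Add(V, a)))) = Add(21, Mul(3, Mul(2, V, Add(V, a)))) = Add(21, Mul(6, V, Add(V, a))))
Mul(-261, Add(6, Function('r')(-4, Function('P')(5, Y)))) = Mul(-261, Add(6, Add(21, Mul(6, Pow(5, 2)), Mul(6, 5, 9)))) = Mul(-261, Add(6, Add(21, Mul(6, 25), 270))) = Mul(-261, Add(6, Add(21, 150, 270))) = Mul(-261, Add(6, 441)) = Mul(-261, 447) = -116667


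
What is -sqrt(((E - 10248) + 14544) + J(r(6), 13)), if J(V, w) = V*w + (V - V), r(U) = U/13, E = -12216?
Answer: -I*sqrt(7914) ≈ -88.961*I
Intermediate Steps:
r(U) = U/13 (r(U) = U*(1/13) = U/13)
J(V, w) = V*w (J(V, w) = V*w + 0 = V*w)
-sqrt(((E - 10248) + 14544) + J(r(6), 13)) = -sqrt(((-12216 - 10248) + 14544) + ((1/13)*6)*13) = -sqrt((-22464 + 14544) + (6/13)*13) = -sqrt(-7920 + 6) = -sqrt(-7914) = -I*sqrt(7914)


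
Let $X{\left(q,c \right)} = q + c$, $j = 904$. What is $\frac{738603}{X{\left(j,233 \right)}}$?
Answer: $\frac{246201}{379} \approx 649.61$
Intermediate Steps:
$X{\left(q,c \right)} = c + q$
$\frac{738603}{X{\left(j,233 \right)}} = \frac{738603}{233 + 904} = \frac{738603}{1137} = 738603 \cdot \frac{1}{1137} = \frac{246201}{379}$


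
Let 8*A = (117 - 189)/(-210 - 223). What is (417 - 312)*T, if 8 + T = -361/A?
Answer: -5473475/3 ≈ -1.8245e+6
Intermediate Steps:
A = 9/433 (A = ((117 - 189)/(-210 - 223))/8 = (-72/(-433))/8 = (-72*(-1/433))/8 = (1/8)*(72/433) = 9/433 ≈ 0.020785)
T = -156385/9 (T = -8 - 361/9/433 = -8 - 361*433/9 = -8 - 156313/9 = -156385/9 ≈ -17376.)
(417 - 312)*T = (417 - 312)*(-156385/9) = 105*(-156385/9) = -5473475/3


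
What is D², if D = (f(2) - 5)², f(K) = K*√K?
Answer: 1889 - 1320*√2 ≈ 22.238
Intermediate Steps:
f(K) = K^(3/2)
D = (-5 + 2*√2)² (D = (2^(3/2) - 5)² = (2*√2 - 5)² = (-5 + 2*√2)² ≈ 4.7157)
D² = (33 - 20*√2)²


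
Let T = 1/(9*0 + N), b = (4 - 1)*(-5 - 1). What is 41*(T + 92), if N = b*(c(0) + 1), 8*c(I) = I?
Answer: 67855/18 ≈ 3769.7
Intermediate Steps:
c(I) = I/8
b = -18 (b = 3*(-6) = -18)
N = -18 (N = -18*((1/8)*0 + 1) = -18*(0 + 1) = -18*1 = -18)
T = -1/18 (T = 1/(9*0 - 18) = 1/(0 - 18) = 1/(-18) = -1/18 ≈ -0.055556)
41*(T + 92) = 41*(-1/18 + 92) = 41*(1655/18) = 67855/18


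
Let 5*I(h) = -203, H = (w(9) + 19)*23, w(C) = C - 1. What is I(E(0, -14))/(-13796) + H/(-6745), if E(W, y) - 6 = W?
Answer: -8293469/93054020 ≈ -0.089125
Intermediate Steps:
E(W, y) = 6 + W
w(C) = -1 + C
H = 621 (H = ((-1 + 9) + 19)*23 = (8 + 19)*23 = 27*23 = 621)
I(h) = -203/5 (I(h) = (⅕)*(-203) = -203/5)
I(E(0, -14))/(-13796) + H/(-6745) = -203/5/(-13796) + 621/(-6745) = -203/5*(-1/13796) + 621*(-1/6745) = 203/68980 - 621/6745 = -8293469/93054020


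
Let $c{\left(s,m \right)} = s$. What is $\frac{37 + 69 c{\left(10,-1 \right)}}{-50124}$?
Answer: $- \frac{727}{50124} \approx -0.014504$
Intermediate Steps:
$\frac{37 + 69 c{\left(10,-1 \right)}}{-50124} = \frac{37 + 69 \cdot 10}{-50124} = \left(37 + 690\right) \left(- \frac{1}{50124}\right) = 727 \left(- \frac{1}{50124}\right) = - \frac{727}{50124}$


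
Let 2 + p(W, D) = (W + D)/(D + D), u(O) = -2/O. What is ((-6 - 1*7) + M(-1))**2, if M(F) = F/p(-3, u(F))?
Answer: 12769/81 ≈ 157.64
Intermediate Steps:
p(W, D) = -2 + (D + W)/(2*D) (p(W, D) = -2 + (W + D)/(D + D) = -2 + (D + W)/((2*D)) = -2 + (D + W)*(1/(2*D)) = -2 + (D + W)/(2*D))
M(F) = -4/(-3 + 6/F) (M(F) = F/(((-3 - (-6)/F)/(2*((-2/F))))) = F/(((-F/2)*(-3 + 6/F)/2)) = F/((-F*(-3 + 6/F)/4)) = F*(-4/(F*(-3 + 6/F))) = -4/(-3 + 6/F))
((-6 - 1*7) + M(-1))**2 = ((-6 - 1*7) + (4/3)*(-1)/(-2 - 1))**2 = ((-6 - 7) + (4/3)*(-1)/(-3))**2 = (-13 + (4/3)*(-1)*(-1/3))**2 = (-13 + 4/9)**2 = (-113/9)**2 = 12769/81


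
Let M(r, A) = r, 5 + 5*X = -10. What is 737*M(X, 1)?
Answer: -2211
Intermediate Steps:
X = -3 (X = -1 + (⅕)*(-10) = -1 - 2 = -3)
737*M(X, 1) = 737*(-3) = -2211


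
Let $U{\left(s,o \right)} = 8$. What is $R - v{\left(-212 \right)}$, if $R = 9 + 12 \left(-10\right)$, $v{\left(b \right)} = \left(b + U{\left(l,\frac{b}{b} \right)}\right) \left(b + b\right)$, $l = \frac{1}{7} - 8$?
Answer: $-86607$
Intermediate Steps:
$l = - \frac{55}{7}$ ($l = \frac{1}{7} - 8 = - \frac{55}{7} \approx -7.8571$)
$v{\left(b \right)} = 2 b \left(8 + b\right)$ ($v{\left(b \right)} = \left(b + 8\right) \left(b + b\right) = \left(8 + b\right) 2 b = 2 b \left(8 + b\right)$)
$R = -111$ ($R = 9 - 120 = -111$)
$R - v{\left(-212 \right)} = -111 - 2 \left(-212\right) \left(8 - 212\right) = -111 - 2 \left(-212\right) \left(-204\right) = -111 - 86496 = -86607$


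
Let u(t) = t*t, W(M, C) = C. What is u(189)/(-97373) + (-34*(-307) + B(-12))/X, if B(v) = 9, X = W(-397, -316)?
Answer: -1028543567/30769868 ≈ -33.427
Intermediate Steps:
X = -316
u(t) = t²
u(189)/(-97373) + (-34*(-307) + B(-12))/X = 189²/(-97373) + (-34*(-307) + 9)/(-316) = 35721*(-1/97373) + (10438 + 9)*(-1/316) = -35721/97373 + 10447*(-1/316) = -35721/97373 - 10447/316 = -1028543567/30769868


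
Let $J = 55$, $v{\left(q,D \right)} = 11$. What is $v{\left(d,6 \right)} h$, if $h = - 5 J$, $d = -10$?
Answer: $-3025$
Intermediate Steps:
$h = -275$ ($h = \left(-5\right) 55 = -275$)
$v{\left(d,6 \right)} h = 11 \left(-275\right) = -3025$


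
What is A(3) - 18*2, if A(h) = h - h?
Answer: -36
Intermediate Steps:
A(h) = 0
A(3) - 18*2 = 0 - 18*2 = 0 - 36 = -36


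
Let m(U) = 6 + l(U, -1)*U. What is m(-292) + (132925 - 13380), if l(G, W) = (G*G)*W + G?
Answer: 25101903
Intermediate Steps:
l(G, W) = G + W*G² (l(G, W) = G²*W + G = W*G² + G = G + W*G²)
m(U) = 6 + U²*(1 - U) (m(U) = 6 + (U*(1 + U*(-1)))*U = 6 + (U*(1 - U))*U = 6 + U²*(1 - U))
m(-292) + (132925 - 13380) = (6 + (-292)²*(1 - 1*(-292))) + (132925 - 13380) = (6 + 85264*(1 + 292)) + 119545 = (6 + 85264*293) + 119545 = (6 + 24982352) + 119545 = 24982358 + 119545 = 25101903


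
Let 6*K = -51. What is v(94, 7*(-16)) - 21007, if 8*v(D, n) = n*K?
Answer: -20888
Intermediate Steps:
K = -17/2 (K = (⅙)*(-51) = -17/2 ≈ -8.5000)
v(D, n) = -17*n/16 (v(D, n) = (n*(-17/2))/8 = (-17*n/2)/8 = -17*n/16)
v(94, 7*(-16)) - 21007 = -119*(-16)/16 - 21007 = -17/16*(-112) - 21007 = 119 - 21007 = -20888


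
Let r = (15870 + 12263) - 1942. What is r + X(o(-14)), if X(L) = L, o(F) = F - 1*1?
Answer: 26176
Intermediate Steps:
o(F) = -1 + F (o(F) = F - 1 = -1 + F)
r = 26191 (r = 28133 - 1942 = 26191)
r + X(o(-14)) = 26191 + (-1 - 14) = 26191 - 15 = 26176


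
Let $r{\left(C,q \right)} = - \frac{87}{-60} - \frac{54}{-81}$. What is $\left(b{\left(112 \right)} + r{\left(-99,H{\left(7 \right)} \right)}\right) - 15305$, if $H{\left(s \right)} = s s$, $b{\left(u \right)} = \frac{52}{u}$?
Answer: $- \frac{1606754}{105} \approx -15302.0$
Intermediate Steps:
$H{\left(s \right)} = s^{2}$
$r{\left(C,q \right)} = \frac{127}{60}$ ($r{\left(C,q \right)} = \left(-87\right) \left(- \frac{1}{60}\right) - - \frac{2}{3} = \frac{29}{20} + \frac{2}{3} = \frac{127}{60}$)
$\left(b{\left(112 \right)} + r{\left(-99,H{\left(7 \right)} \right)}\right) - 15305 = \left(\frac{52}{112} + \frac{127}{60}\right) - 15305 = \left(52 \cdot \frac{1}{112} + \frac{127}{60}\right) - 15305 = \left(\frac{13}{28} + \frac{127}{60}\right) - 15305 = \frac{271}{105} - 15305 = - \frac{1606754}{105}$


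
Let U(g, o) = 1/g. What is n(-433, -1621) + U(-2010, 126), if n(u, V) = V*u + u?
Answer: 1409934599/2010 ≈ 7.0146e+5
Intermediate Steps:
n(u, V) = u + V*u
n(-433, -1621) + U(-2010, 126) = -433*(1 - 1621) + 1/(-2010) = -433*(-1620) - 1/2010 = 701460 - 1/2010 = 1409934599/2010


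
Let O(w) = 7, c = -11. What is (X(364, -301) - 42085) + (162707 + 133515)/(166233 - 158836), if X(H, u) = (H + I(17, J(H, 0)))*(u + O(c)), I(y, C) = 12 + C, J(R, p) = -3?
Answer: -1122176337/7397 ≈ -1.5171e+5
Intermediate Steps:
X(H, u) = (7 + u)*(9 + H) (X(H, u) = (H + (12 - 3))*(u + 7) = (H + 9)*(7 + u) = (9 + H)*(7 + u) = (7 + u)*(9 + H))
(X(364, -301) - 42085) + (162707 + 133515)/(166233 - 158836) = ((63 + 7*364 + 9*(-301) + 364*(-301)) - 42085) + (162707 + 133515)/(166233 - 158836) = ((63 + 2548 - 2709 - 109564) - 42085) + 296222/7397 = (-109662 - 42085) + 296222*(1/7397) = -151747 + 296222/7397 = -1122176337/7397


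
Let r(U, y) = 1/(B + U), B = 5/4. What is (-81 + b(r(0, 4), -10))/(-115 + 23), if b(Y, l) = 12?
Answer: 3/4 ≈ 0.75000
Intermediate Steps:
B = 5/4 (B = 5*(1/4) = 5/4 ≈ 1.2500)
r(U, y) = 1/(5/4 + U)
(-81 + b(r(0, 4), -10))/(-115 + 23) = (-81 + 12)/(-115 + 23) = -69/(-92) = -69*(-1/92) = 3/4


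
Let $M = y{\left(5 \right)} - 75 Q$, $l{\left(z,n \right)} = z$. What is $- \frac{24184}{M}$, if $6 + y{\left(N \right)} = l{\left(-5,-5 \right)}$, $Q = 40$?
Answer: $\frac{24184}{3011} \approx 8.0319$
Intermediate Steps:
$y{\left(N \right)} = -11$ ($y{\left(N \right)} = -6 - 5 = -11$)
$M = -3011$ ($M = -11 - 3000 = -3011$)
$- \frac{24184}{M} = - \frac{24184}{-3011} = \left(-24184\right) \left(- \frac{1}{3011}\right) = \frac{24184}{3011}$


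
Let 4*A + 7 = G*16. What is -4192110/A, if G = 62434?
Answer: -1863160/110993 ≈ -16.786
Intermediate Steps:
A = 998937/4 (A = -7/4 + (62434*16)/4 = -7/4 + (¼)*998944 = -7/4 + 249736 = 998937/4 ≈ 2.4973e+5)
-4192110/A = -4192110/998937/4 = -4192110*4/998937 = -1863160/110993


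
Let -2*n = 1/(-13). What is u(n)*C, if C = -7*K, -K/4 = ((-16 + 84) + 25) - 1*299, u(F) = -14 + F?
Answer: 1046892/13 ≈ 80530.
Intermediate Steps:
n = 1/26 (n = -1/2/(-13) = -1/2*(-1/13) = 1/26 ≈ 0.038462)
K = 824 (K = -4*(((-16 + 84) + 25) - 1*299) = -4*((68 + 25) - 299) = -4*(93 - 299) = -4*(-206) = 824)
C = -5768 (C = -7*824 = -5768)
u(n)*C = (-14 + 1/26)*(-5768) = -363/26*(-5768) = 1046892/13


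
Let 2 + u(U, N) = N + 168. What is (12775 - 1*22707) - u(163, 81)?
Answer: -10179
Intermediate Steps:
u(U, N) = 166 + N (u(U, N) = -2 + (N + 168) = -2 + (168 + N) = 166 + N)
(12775 - 1*22707) - u(163, 81) = (12775 - 1*22707) - (166 + 81) = (12775 - 22707) - 1*247 = -9932 - 247 = -10179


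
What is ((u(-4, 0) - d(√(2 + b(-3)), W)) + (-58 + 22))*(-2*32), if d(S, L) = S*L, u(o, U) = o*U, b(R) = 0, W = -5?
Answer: 2304 - 320*√2 ≈ 1851.5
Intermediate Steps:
u(o, U) = U*o
d(S, L) = L*S
((u(-4, 0) - d(√(2 + b(-3)), W)) + (-58 + 22))*(-2*32) = ((0*(-4) - (-5)*√(2 + 0)) + (-58 + 22))*(-2*32) = ((0 - (-5)*√2) - 36)*(-64) = ((0 + 5*√2) - 36)*(-64) = (5*√2 - 36)*(-64) = (-36 + 5*√2)*(-64) = 2304 - 320*√2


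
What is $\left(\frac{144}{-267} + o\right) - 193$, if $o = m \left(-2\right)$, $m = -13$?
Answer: $- \frac{14911}{89} \approx -167.54$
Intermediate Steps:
$o = 26$ ($o = \left(-13\right) \left(-2\right) = 26$)
$\left(\frac{144}{-267} + o\right) - 193 = \left(\frac{144}{-267} + 26\right) - 193 = \left(144 \left(- \frac{1}{267}\right) + 26\right) - 193 = \left(- \frac{48}{89} + 26\right) - 193 = \frac{2266}{89} - 193 = - \frac{14911}{89}$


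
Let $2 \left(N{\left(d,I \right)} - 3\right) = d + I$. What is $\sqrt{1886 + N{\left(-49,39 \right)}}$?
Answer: $2 \sqrt{471} \approx 43.405$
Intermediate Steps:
$N{\left(d,I \right)} = 3 + \frac{I}{2} + \frac{d}{2}$ ($N{\left(d,I \right)} = 3 + \frac{d + I}{2} = 3 + \frac{I + d}{2} = 3 + \left(\frac{I}{2} + \frac{d}{2}\right) = 3 + \frac{I}{2} + \frac{d}{2}$)
$\sqrt{1886 + N{\left(-49,39 \right)}} = \sqrt{1886 + \left(3 + \frac{1}{2} \cdot 39 + \frac{1}{2} \left(-49\right)\right)} = \sqrt{1886 + \left(3 + \frac{39}{2} - \frac{49}{2}\right)} = \sqrt{1886 - 2} = \sqrt{1884} = 2 \sqrt{471}$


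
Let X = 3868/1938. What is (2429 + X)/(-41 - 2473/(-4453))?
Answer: -2097928531/34903380 ≈ -60.107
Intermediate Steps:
X = 1934/969 (X = 3868*(1/1938) = 1934/969 ≈ 1.9959)
(2429 + X)/(-41 - 2473/(-4453)) = (2429 + 1934/969)/(-41 - 2473/(-4453)) = 2355635/(969*(-41 - 2473*(-1/4453))) = 2355635/(969*(-41 + 2473/4453)) = 2355635/(969*(-180100/4453)) = (2355635/969)*(-4453/180100) = -2097928531/34903380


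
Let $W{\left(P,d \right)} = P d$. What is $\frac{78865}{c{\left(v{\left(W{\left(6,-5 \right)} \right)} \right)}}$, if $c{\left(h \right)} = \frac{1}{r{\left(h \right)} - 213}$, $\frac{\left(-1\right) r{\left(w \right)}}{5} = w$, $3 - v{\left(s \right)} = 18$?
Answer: $-10883370$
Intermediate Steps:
$v{\left(s \right)} = -15$ ($v{\left(s \right)} = 3 - 18 = -15$)
$r{\left(w \right)} = - 5 w$
$c{\left(h \right)} = \frac{1}{-213 - 5 h}$ ($c{\left(h \right)} = \frac{1}{- 5 h - 213} = \frac{1}{-213 - 5 h}$)
$\frac{78865}{c{\left(v{\left(W{\left(6,-5 \right)} \right)} \right)}} = \frac{78865}{\left(-1\right) \frac{1}{213 + 5 \left(-15\right)}} = \frac{78865}{\left(-1\right) \frac{1}{213 - 75}} = \frac{78865}{\left(-1\right) \frac{1}{138}} = \frac{78865}{- \frac{1}{138}} = 78865 \left(-138\right) = -10883370$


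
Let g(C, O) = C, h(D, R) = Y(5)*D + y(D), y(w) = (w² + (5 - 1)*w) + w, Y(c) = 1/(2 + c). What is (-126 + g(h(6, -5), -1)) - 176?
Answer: -1646/7 ≈ -235.14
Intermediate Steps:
y(w) = w² + 5*w (y(w) = (w² + 4*w) + w = w² + 5*w)
h(D, R) = D/7 + D*(5 + D) (h(D, R) = D/(2 + 5) + D*(5 + D) = D/7 + D*(5 + D))
(-126 + g(h(6, -5), -1)) - 176 = (-126 + (⅐)*6*(36 + 7*6)) - 176 = (-126 + (⅐)*6*(36 + 42)) - 176 = (-126 + (⅐)*6*78) - 176 = (-126 + 468/7) - 176 = -414/7 - 176 = -1646/7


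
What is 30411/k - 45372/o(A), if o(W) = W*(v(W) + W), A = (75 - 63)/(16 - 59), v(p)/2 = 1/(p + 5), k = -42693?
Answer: 20196437503723/17959522 ≈ 1.1246e+6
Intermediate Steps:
v(p) = 2/(5 + p) (v(p) = 2/(p + 5) = 2/(5 + p))
A = -12/43 (A = 12/(-43) = 12*(-1/43) = -12/43 ≈ -0.27907)
o(W) = W*(W + 2/(5 + W)) (o(W) = W*(2/(5 + W) + W) = W*(W + 2/(5 + W)))
30411/k - 45372/o(A) = 30411/(-42693) - 45372*(-43*(5 - 12/43)/(12*(2 - 12*(5 - 12/43)/43))) = 30411*(-1/42693) - 45372*(-203/(12*(2 - 12/43*203/43))) = -10137/14231 - 45372*(-203/(12*(2 - 2436/1849))) = -10137/14231 - 45372/((-12/43*43/203*1262/1849)) = -10137/14231 - 45372/(-15144/375347) = -10137/14231 - 45372*(-375347/15144) = -10137/14231 + 1419187007/1262 = 20196437503723/17959522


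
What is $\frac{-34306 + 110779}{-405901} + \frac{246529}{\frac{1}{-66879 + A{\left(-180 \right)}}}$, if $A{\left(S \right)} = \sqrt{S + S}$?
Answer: $- \frac{6692338600736364}{405901} + 1479174 i \sqrt{10} \approx -1.6488 \cdot 10^{10} + 4.6776 \cdot 10^{6} i$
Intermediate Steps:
$A{\left(S \right)} = \sqrt{2} \sqrt{S}$ ($A{\left(S \right)} = \sqrt{2 S} = \sqrt{2} \sqrt{S}$)
$\frac{-34306 + 110779}{-405901} + \frac{246529}{\frac{1}{-66879 + A{\left(-180 \right)}}} = \frac{-34306 + 110779}{-405901} + \frac{246529}{\frac{1}{-66879 + \sqrt{2} \sqrt{-180}}} = 76473 \left(- \frac{1}{405901}\right) + \frac{246529}{\frac{1}{-66879 + \sqrt{2} \cdot 6 i \sqrt{5}}} = - \frac{76473}{405901} + \frac{246529}{\frac{1}{-66879 + 6 i \sqrt{10}}} = - \frac{76473}{405901} + 246529 \left(-66879 + 6 i \sqrt{10}\right) = - \frac{76473}{405901} - \left(16487612991 - 1479174 i \sqrt{10}\right) = - \frac{6692338600736364}{405901} + 1479174 i \sqrt{10}$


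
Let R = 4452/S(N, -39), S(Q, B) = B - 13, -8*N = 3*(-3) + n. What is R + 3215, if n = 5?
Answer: 40682/13 ≈ 3129.4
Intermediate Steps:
N = 1/2 (N = -(3*(-3) + 5)/8 = -(-9 + 5)/8 = -1/8*(-4) = 1/2 ≈ 0.50000)
S(Q, B) = -13 + B
R = -1113/13 (R = 4452/(-13 - 39) = 4452/(-52) = 4452*(-1/52) = -1113/13 ≈ -85.615)
R + 3215 = -1113/13 + 3215 = 40682/13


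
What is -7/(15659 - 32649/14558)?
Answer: -101906/227931073 ≈ -0.00044709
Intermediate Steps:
-7/(15659 - 32649/14558) = -7/(227931073/14558) = (14558/227931073)*(-7) = -101906/227931073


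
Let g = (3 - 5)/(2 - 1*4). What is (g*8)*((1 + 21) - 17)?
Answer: 40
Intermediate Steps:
g = 1 (g = -2/(2 - 4) = -2/(-2) = -2*(-1/2) = 1)
(g*8)*((1 + 21) - 17) = (1*8)*((1 + 21) - 17) = 8*(22 - 17) = 8*5 = 40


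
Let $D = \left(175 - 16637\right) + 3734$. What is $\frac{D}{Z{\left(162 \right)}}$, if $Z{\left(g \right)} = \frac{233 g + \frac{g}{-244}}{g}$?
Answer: $- \frac{3105632}{56851} \approx -54.628$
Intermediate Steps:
$Z{\left(g \right)} = \frac{56851}{244}$ ($Z{\left(g \right)} = \frac{233 g + g \left(- \frac{1}{244}\right)}{g} = \frac{233 g - \frac{g}{244}}{g} = \frac{\frac{56851}{244} g}{g} = \frac{56851}{244}$)
$D = -12728$ ($D = -16462 + 3734 = -12728$)
$\frac{D}{Z{\left(162 \right)}} = - \frac{12728}{\frac{56851}{244}} = \left(-12728\right) \frac{244}{56851} = - \frac{3105632}{56851}$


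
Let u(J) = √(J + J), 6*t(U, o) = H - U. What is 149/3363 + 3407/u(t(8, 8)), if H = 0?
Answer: 149/3363 - 3407*I*√6/4 ≈ 0.044306 - 2086.4*I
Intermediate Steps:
t(U, o) = -U/6 (t(U, o) = (0 - U)/6 = (-U)/6 = -U/6)
u(J) = √2*√J (u(J) = √(2*J) = √2*√J)
149/3363 + 3407/u(t(8, 8)) = 149/3363 + 3407/((√2*√(-⅙*8))) = 149*(1/3363) + 3407/((√2*√(-4/3))) = 149/3363 + 3407/((√2*(2*I*√3/3))) = 149/3363 + 3407/((2*I*√6/3)) = 149/3363 + 3407*(-I*√6/4) = 149/3363 - 3407*I*√6/4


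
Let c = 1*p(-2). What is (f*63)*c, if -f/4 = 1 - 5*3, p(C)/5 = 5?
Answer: 88200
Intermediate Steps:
p(C) = 25 (p(C) = 5*5 = 25)
f = 56 (f = -4*(1 - 5*3) = -4*(1 - 1*15) = -4*(1 - 15) = -4*(-14) = 56)
c = 25 (c = 1*25 = 25)
(f*63)*c = (56*63)*25 = 3528*25 = 88200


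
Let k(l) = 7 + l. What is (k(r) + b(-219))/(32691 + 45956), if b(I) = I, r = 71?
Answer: -141/78647 ≈ -0.0017928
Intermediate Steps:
(k(r) + b(-219))/(32691 + 45956) = ((7 + 71) - 219)/(32691 + 45956) = (78 - 219)/78647 = -141*1/78647 = -141/78647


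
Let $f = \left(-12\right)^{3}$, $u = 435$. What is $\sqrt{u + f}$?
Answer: $i \sqrt{1293} \approx 35.958 i$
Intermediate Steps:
$f = -1728$
$\sqrt{u + f} = \sqrt{435 - 1728} = \sqrt{-1293} = i \sqrt{1293}$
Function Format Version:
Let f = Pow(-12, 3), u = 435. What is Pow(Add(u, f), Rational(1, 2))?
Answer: Mul(I, Pow(1293, Rational(1, 2))) ≈ Mul(35.958, I)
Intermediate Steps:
f = -1728
Pow(Add(u, f), Rational(1, 2)) = Pow(Add(435, -1728), Rational(1, 2)) = Pow(-1293, Rational(1, 2)) = Mul(I, Pow(1293, Rational(1, 2)))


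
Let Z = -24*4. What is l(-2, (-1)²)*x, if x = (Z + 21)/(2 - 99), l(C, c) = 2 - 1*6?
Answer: -300/97 ≈ -3.0928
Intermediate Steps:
l(C, c) = -4 (l(C, c) = 2 - 6 = -4)
Z = -96
x = 75/97 (x = (-96 + 21)/(2 - 99) = -75/(-97) = -75*(-1/97) = 75/97 ≈ 0.77320)
l(-2, (-1)²)*x = -4*75/97 = -300/97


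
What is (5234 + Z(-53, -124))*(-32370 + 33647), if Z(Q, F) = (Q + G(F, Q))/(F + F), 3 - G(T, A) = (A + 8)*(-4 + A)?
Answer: 1660926219/248 ≈ 6.6973e+6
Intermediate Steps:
G(T, A) = 3 - (-4 + A)*(8 + A) (G(T, A) = 3 - (A + 8)*(-4 + A) = 3 - (8 + A)*(-4 + A) = 3 - (-4 + A)*(8 + A))
Z(Q, F) = (35 - Q² - 3*Q)/(2*F) (Z(Q, F) = (Q + (35 - Q² - 4*Q))/(F + F) = (35 - Q² - 3*Q)/((2*F)) = (35 - Q² - 3*Q)*(1/(2*F)) = (35 - Q² - 3*Q)/(2*F))
(5234 + Z(-53, -124))*(-32370 + 33647) = (5234 + (½)*(35 - 1*(-53)² - 3*(-53))/(-124))*(-32370 + 33647) = (5234 + (½)*(-1/124)*(35 - 1*2809 + 159))*1277 = (5234 + (½)*(-1/124)*(35 - 2809 + 159))*1277 = (5234 + (½)*(-1/124)*(-2615))*1277 = (5234 + 2615/248)*1277 = (1300647/248)*1277 = 1660926219/248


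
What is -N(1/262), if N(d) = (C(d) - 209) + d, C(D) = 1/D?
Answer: -13887/262 ≈ -53.004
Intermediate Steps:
N(d) = -209 + d + 1/d (N(d) = (1/d - 209) + d = (-209 + 1/d) + d = -209 + d + 1/d)
-N(1/262) = -(-209 + 1/262 + 1/(1/262)) = -(-209 + 1/262 + 262) = -1*13887/262 = -13887/262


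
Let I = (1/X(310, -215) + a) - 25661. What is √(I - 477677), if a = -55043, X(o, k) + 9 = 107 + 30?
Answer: I*√142945534/16 ≈ 747.25*I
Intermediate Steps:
X(o, k) = 128 (X(o, k) = -9 + (107 + 30) = -9 + 137 = 128)
I = -10330111/128 (I = (1/128 - 55043) - 25661 = -7045503/128 - 25661 = -10330111/128 ≈ -80704.)
√(I - 477677) = √(-10330111/128 - 477677) = √(-71472767/128) = I*√142945534/16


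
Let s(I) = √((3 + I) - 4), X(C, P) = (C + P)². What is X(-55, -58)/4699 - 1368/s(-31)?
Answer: 12769/4699 + 171*I*√2 ≈ 2.7174 + 241.83*I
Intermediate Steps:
s(I) = √(-1 + I)
X(-55, -58)/4699 - 1368/s(-31) = (-55 - 58)²/4699 - 1368/√(-1 - 31) = (-113)²*(1/4699) - 1368*(-I*√2/8) = 12769*(1/4699) - 1368*(-I*√2/8) = 12769/4699 - (-171)*I*√2 = 12769/4699 + 171*I*√2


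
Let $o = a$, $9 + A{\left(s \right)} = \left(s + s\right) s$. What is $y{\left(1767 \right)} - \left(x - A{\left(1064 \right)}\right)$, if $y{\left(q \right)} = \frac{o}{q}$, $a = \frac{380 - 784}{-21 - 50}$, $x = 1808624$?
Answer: $\frac{57153065867}{125457} \approx 4.5556 \cdot 10^{5}$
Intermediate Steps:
$a = \frac{404}{71}$ ($a = - \frac{404}{-71} = \left(-404\right) \left(- \frac{1}{71}\right) = \frac{404}{71} \approx 5.6901$)
$A{\left(s \right)} = -9 + 2 s^{2}$ ($A{\left(s \right)} = -9 + \left(s + s\right) s = -9 + 2 s s = -9 + 2 s^{2}$)
$o = \frac{404}{71} \approx 5.6901$
$y{\left(q \right)} = \frac{404}{71 q}$
$y{\left(1767 \right)} - \left(x - A{\left(1064 \right)}\right) = \frac{404}{71 \cdot 1767} - \left(1808624 - \left(-9 + 2 \cdot 1064^{2}\right)\right) = \frac{404}{71} \cdot \frac{1}{1767} - \left(1808624 - \left(-9 + 2 \cdot 1132096\right)\right) = \frac{404}{125457} - \left(1808624 - \left(-9 + 2264192\right)\right) = \frac{404}{125457} - \left(1808624 - 2264183\right) = \frac{404}{125457} - -455559 = \frac{404}{125457} + 455559 = \frac{57153065867}{125457}$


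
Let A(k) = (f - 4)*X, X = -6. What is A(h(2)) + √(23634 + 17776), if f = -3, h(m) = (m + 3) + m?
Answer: 42 + √41410 ≈ 245.49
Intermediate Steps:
h(m) = 3 + 2*m (h(m) = (3 + m) + m = 3 + 2*m)
A(k) = 42 (A(k) = (-3 - 4)*(-6) = -7*(-6) = 42)
A(h(2)) + √(23634 + 17776) = 42 + √(23634 + 17776) = 42 + √41410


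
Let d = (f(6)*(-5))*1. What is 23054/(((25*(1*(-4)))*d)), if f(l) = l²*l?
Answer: 11527/54000 ≈ 0.21346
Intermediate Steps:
f(l) = l³
d = -1080 (d = (6³*(-5))*1 = (216*(-5))*1 = -1080*1 = -1080)
23054/(((25*(1*(-4)))*d)) = 23054/(((25*(1*(-4)))*(-1080))) = 23054/(((25*(-4))*(-1080))) = 23054/((-100*(-1080))) = 23054/108000 = 23054*(1/108000) = 11527/54000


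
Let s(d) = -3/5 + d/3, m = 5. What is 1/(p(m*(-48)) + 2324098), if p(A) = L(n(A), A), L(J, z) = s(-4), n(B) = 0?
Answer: 15/34861441 ≈ 4.3027e-7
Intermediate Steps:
s(d) = -⅗ + d/3 (s(d) = -3*⅕ + d*(⅓) = -⅗ + d/3)
L(J, z) = -29/15 (L(J, z) = -⅗ + (⅓)*(-4) = -⅗ - 4/3 = -29/15)
p(A) = -29/15
1/(p(m*(-48)) + 2324098) = 1/(-29/15 + 2324098) = 1/(34861441/15) = 15/34861441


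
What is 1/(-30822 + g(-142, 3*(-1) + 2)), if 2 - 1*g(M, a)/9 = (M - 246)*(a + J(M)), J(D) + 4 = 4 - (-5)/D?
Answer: -71/2443746 ≈ -2.9054e-5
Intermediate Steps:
J(D) = 5/D (J(D) = -4 + (4 - (-5)/D) = -4 + (4 + 5/D) = 5/D)
g(M, a) = 18 - 9*(-246 + M)*(a + 5/M) (g(M, a) = 18 - 9*(M - 246)*(a + 5/M) = 18 - 9*(-246 + M)*(a + 5/M))
1/(-30822 + g(-142, 3*(-1) + 2)) = 1/(-30822 + (-27 + 2214*(3*(-1) + 2) + 11070/(-142) - 9*(-142)*(3*(-1) + 2))) = 1/(-30822 + (-27 + 2214*(-3 + 2) + 11070*(-1/142) - 9*(-142)*(-3 + 2))) = 1/(-30822 + (-27 + 2214*(-1) - 5535/71 - 9*(-142)*(-1))) = 1/(-30822 + (-27 - 2214 - 5535/71 - 1278)) = 1/(-30822 - 255384/71) = 1/(-2443746/71) = -71/2443746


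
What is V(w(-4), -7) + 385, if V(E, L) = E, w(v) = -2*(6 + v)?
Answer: 381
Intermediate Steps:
w(v) = -12 - 2*v
V(w(-4), -7) + 385 = (-12 - 2*(-4)) + 385 = (-12 + 8) + 385 = -4 + 385 = 381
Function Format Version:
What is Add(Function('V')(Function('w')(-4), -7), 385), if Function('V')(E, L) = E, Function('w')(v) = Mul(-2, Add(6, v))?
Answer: 381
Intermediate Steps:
Function('w')(v) = Add(-12, Mul(-2, v))
Add(Function('V')(Function('w')(-4), -7), 385) = Add(Add(-12, Mul(-2, -4)), 385) = Add(Add(-12, 8), 385) = Add(-4, 385) = 381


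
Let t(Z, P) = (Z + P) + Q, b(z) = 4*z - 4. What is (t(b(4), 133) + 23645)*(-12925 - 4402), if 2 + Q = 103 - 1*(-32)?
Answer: -414513821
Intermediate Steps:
Q = 133 (Q = -2 + (103 - 1*(-32)) = -2 + (103 + 32) = -2 + 135 = 133)
b(z) = -4 + 4*z
t(Z, P) = 133 + P + Z (t(Z, P) = (Z + P) + 133 = (P + Z) + 133 = 133 + P + Z)
(t(b(4), 133) + 23645)*(-12925 - 4402) = ((133 + 133 + (-4 + 4*4)) + 23645)*(-12925 - 4402) = ((133 + 133 + (-4 + 16)) + 23645)*(-17327) = ((133 + 133 + 12) + 23645)*(-17327) = (278 + 23645)*(-17327) = 23923*(-17327) = -414513821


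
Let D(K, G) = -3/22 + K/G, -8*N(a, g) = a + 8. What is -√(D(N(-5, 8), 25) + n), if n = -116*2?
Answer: -I*√11236126/220 ≈ -15.237*I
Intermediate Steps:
N(a, g) = -1 - a/8 (N(a, g) = -(a + 8)/8 = -(8 + a)/8 = -1 - a/8)
D(K, G) = -3/22 + K/G (D(K, G) = -3*1/22 + K/G = -3/22 + K/G)
n = -232
-√(D(N(-5, 8), 25) + n) = -√((-3/22 + (-1 - ⅛*(-5))/25) - 232) = -√((-3/22 + (-1 + 5/8)*(1/25)) - 232) = -√((-3/22 - 3/8*1/25) - 232) = -√((-3/22 - 3/200) - 232) = -√(-333/2200 - 232) = -√(-510733/2200) = -I*√11236126/220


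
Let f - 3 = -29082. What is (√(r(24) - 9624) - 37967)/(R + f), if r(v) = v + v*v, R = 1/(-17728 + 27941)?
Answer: 387756971/296983826 - 40852*I*√141/148491913 ≈ 1.3057 - 0.0032668*I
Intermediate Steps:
R = 1/10213 ≈ 9.7914e-5
f = -29079 (f = 3 - 29082 = -29079)
r(v) = v + v²
(√(r(24) - 9624) - 37967)/(R + f) = (√(24*(1 + 24) - 9624) - 37967)/(1/10213 - 29079) = (√(24*25 - 9624) - 37967)/(-296983826/10213) = (√(600 - 9624) - 37967)*(-10213/296983826) = (√(-9024) - 37967)*(-10213/296983826) = (8*I*√141 - 37967)*(-10213/296983826) = (-37967 + 8*I*√141)*(-10213/296983826) = 387756971/296983826 - 40852*I*√141/148491913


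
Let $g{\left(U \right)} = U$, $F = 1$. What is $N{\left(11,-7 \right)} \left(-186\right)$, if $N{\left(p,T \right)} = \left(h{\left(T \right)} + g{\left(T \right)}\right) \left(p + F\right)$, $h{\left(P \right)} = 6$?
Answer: $2232$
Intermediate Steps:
$N{\left(p,T \right)} = \left(1 + p\right) \left(6 + T\right)$ ($N{\left(p,T \right)} = \left(6 + T\right) \left(p + 1\right) = \left(6 + T\right) \left(1 + p\right) = \left(1 + p\right) \left(6 + T\right)$)
$N{\left(11,-7 \right)} \left(-186\right) = \left(6 - 7 + 6 \cdot 11 - 77\right) \left(-186\right) = \left(6 - 7 + 66 - 77\right) \left(-186\right) = \left(-12\right) \left(-186\right) = 2232$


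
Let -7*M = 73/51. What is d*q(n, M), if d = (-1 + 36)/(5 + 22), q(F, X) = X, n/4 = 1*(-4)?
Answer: -365/1377 ≈ -0.26507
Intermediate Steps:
n = -16 (n = 4*(1*(-4)) = 4*(-4) = -16)
M = -73/357 (M = -73/(7*51) = -1/7*73/51 = -73/357 ≈ -0.20448)
d = 35/27 ≈ 1.2963
d*q(n, M) = (35/27)*(-73/357) = -365/1377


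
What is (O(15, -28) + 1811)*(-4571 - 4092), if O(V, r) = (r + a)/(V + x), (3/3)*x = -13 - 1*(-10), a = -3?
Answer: -187995763/12 ≈ -1.5666e+7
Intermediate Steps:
x = -3 (x = -13 - 1*(-10) = -13 + 10 = -3)
O(V, r) = (-3 + r)/(-3 + V) (O(V, r) = (r - 3)/(V - 3) = (-3 + r)/(-3 + V))
(O(15, -28) + 1811)*(-4571 - 4092) = ((-3 - 28)/(-3 + 15) + 1811)*(-4571 - 4092) = (-31/12 + 1811)*(-8663) = (21701/12)*(-8663) = -187995763/12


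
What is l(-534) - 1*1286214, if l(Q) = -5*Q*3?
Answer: -1278204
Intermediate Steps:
l(Q) = -15*Q
l(-534) - 1*1286214 = -15*(-534) - 1*1286214 = 8010 - 1286214 = -1278204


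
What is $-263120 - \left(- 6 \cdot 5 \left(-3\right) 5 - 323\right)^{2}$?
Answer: $-279249$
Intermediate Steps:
$-263120 - \left(- 6 \cdot 5 \left(-3\right) 5 - 323\right)^{2} = -263120 - \left(\left(-6\right) \left(-15\right) 5 - 323\right)^{2} = -263120 - \left(90 \cdot 5 - 323\right)^{2} = -263120 - \left(450 - 323\right)^{2} = -263120 - 127^{2} = -263120 - 16129 = -279249$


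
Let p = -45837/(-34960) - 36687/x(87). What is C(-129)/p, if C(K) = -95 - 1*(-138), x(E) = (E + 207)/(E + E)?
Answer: -10522960/5313214581 ≈ -0.0019805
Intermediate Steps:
x(E) = (207 + E)/(2*E) (x(E) = (207 + E)/((2*E)) = (207 + E)*(1/(2*E)) = (207 + E)/(2*E))
C(K) = 43 (C(K) = -95 + 138 = 43)
p = -5313214581/244720 (p = -45837/(-34960) - 36687*174/(207 + 87) = -45837*(-1/34960) - 36687/((1/2)*(1/87)*294) = 45837/34960 - 36687/49/29 = 45837/34960 - 36687*29/49 = 45837/34960 - 151989/7 = -5313214581/244720 ≈ -21711.)
C(-129)/p = 43/(-5313214581/244720) = 43*(-244720/5313214581) = -10522960/5313214581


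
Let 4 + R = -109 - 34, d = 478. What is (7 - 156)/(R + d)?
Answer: -149/331 ≈ -0.45015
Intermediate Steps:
R = -147 (R = -4 + (-109 - 34) = -4 - 143 = -147)
(7 - 156)/(R + d) = (7 - 156)/(-147 + 478) = -149/331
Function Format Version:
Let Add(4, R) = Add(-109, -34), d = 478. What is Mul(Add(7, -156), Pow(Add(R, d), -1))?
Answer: Rational(-149, 331) ≈ -0.45015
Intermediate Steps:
R = -147 (R = Add(-4, Add(-109, -34)) = Add(-4, -143) = -147)
Mul(Add(7, -156), Pow(Add(R, d), -1)) = Mul(Add(7, -156), Pow(Add(-147, 478), -1)) = Mul(-149, Pow(331, -1)) = Mul(-149, Rational(1, 331)) = Rational(-149, 331)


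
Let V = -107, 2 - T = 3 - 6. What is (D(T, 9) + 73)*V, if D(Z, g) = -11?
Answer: -6634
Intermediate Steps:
T = 5 (T = 2 - (3 - 6) = 2 - 1*(-3) = 2 + 3 = 5)
(D(T, 9) + 73)*V = (-11 + 73)*(-107) = 62*(-107) = -6634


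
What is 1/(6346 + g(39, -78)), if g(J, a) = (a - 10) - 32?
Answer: 1/6226 ≈ 0.00016062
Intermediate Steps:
g(J, a) = -42 + a (g(J, a) = (-10 + a) - 32 = -42 + a)
1/(6346 + g(39, -78)) = 1/(6346 + (-42 - 78)) = 1/(6346 - 120) = 1/6226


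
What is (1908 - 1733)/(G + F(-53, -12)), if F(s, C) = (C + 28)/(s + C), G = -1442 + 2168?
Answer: 11375/47174 ≈ 0.24113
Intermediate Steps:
G = 726
F(s, C) = (28 + C)/(C + s)
(1908 - 1733)/(G + F(-53, -12)) = (1908 - 1733)/(726 + (28 - 12)/(-12 - 53)) = 175/(726 + 16/(-65)) = 175/(726 - 1/65*16) = 175/(726 - 16/65) = 175/(47174/65) = 175*(65/47174) = 11375/47174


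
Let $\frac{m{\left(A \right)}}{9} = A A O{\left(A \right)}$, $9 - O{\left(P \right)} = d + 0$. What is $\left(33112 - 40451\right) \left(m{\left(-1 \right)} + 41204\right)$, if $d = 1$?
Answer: $-302924564$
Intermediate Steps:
$O{\left(P \right)} = 8$ ($O{\left(P \right)} = 9 - \left(1 + 0\right) = 9 - 1 = 8$)
$m{\left(A \right)} = 72 A^{2}$ ($m{\left(A \right)} = 9 A A 8 = 9 A^{2} \cdot 8 = 9 \cdot 8 A^{2} = 72 A^{2}$)
$\left(33112 - 40451\right) \left(m{\left(-1 \right)} + 41204\right) = \left(33112 - 40451\right) \left(72 \left(-1\right)^{2} + 41204\right) = - 7339 \left(72 \cdot 1 + 41204\right) = - 7339 \left(72 + 41204\right) = \left(-7339\right) 41276 = -302924564$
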